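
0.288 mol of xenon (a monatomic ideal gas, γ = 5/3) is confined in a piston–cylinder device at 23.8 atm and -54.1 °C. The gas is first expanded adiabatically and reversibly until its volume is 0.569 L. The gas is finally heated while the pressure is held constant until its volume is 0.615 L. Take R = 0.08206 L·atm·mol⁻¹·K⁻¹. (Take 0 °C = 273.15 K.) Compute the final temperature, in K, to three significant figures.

Convert: T₁ = 219.0 K.
From PV = nRT: V₁ = nRT₁/P₁ = 0.2175 L.
Reversible adiabatic, γ = 5/3: T₂ = T₁·(V₁/V₂)^(γ−1) = 115.4 K; P₂ = P₁·(V₁/V₂)^γ = 4.792 atm.
Isobaric, so V/T is constant: P₃ = P₂; T₃ = T₂·(V₃/V₂) = 124.7 K.

T₃ ≈ 125 K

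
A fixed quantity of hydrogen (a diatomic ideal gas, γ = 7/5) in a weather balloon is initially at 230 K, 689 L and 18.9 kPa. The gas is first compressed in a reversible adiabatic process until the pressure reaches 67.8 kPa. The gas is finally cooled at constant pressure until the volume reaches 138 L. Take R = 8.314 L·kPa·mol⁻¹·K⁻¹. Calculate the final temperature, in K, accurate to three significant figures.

Adiabatic (γ = 7/5), T V^(γ−1) and P V^γ constant: T₂ = T₁·(P₂/P₁)^((γ−1)/γ) = 331.3 K; V₂ = V₁·(P₁/P₂)^(1/γ) = 276.7 L.
Isobaric, so V/T is constant: P₃ = P₂; T₃ = T₂·(V₃/V₂) = 165.3 K.

T₃ ≈ 165 K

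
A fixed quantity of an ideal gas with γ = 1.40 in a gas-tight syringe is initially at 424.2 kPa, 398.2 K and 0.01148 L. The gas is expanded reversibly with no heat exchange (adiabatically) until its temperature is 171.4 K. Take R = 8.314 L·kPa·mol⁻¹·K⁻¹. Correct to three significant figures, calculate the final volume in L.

V₂ ≈ 0.0944 L

Reversible adiabatic, γ = 1.40: P₂ = P₁·(T₂/T₁)^(γ/(γ−1)) = 22.19 kPa; V₂ = V₁·(T₁/T₂)^(1/(γ−1)) = 0.09444 L.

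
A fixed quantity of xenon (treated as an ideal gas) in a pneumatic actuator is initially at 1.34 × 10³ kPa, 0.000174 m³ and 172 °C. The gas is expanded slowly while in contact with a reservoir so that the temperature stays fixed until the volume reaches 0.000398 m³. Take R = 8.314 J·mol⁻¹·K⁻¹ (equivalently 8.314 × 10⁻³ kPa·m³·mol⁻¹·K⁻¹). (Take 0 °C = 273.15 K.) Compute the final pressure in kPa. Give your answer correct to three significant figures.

Convert: T₁ = 445.1 K.
Isothermal, so P V is constant: T₂ = T₁; P₂ = P₁·(V₁/V₂) = 585.8 kPa.

P₂ ≈ 586 kPa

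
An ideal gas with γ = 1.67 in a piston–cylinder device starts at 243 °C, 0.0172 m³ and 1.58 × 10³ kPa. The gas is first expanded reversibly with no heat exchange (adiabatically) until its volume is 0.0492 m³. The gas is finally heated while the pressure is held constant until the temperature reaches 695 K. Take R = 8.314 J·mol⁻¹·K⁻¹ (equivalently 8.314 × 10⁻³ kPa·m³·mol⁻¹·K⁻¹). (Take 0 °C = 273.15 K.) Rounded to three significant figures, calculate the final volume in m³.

Convert: T₁ = 516.1 K.
Reversible adiabatic, γ = 1.67: T₂ = T₁·(V₁/V₂)^(γ−1) = 255.2 K; P₂ = P₁·(V₁/V₂)^γ = 273.2 kPa.
Isobaric, so V/T is constant: P₃ = P₂; V₃ = V₂·(T₃/T₂) = 0.1340 m³.

V₃ ≈ 0.134 m³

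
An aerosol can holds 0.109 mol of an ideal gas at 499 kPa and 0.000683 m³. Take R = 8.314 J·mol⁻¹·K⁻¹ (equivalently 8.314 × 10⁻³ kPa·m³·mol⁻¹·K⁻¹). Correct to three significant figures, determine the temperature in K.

T ≈ 376 K

PV = nRT ⇒ T = PV/(nR) = (499 × 0.000683) / (0.109 × 8.314 × 10⁻³)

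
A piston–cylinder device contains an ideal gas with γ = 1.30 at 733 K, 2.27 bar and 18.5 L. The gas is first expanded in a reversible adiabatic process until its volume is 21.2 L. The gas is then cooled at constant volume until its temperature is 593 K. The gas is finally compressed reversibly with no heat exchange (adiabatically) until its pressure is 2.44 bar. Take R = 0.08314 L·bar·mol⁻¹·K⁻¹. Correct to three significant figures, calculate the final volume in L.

V₄ ≈ 15.3 L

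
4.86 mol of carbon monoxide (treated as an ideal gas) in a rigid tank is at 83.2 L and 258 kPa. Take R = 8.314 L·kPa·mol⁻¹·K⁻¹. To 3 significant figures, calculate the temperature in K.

T ≈ 531 K

PV = nRT ⇒ T = PV/(nR) = (258 × 83.2) / (4.86 × 8.314)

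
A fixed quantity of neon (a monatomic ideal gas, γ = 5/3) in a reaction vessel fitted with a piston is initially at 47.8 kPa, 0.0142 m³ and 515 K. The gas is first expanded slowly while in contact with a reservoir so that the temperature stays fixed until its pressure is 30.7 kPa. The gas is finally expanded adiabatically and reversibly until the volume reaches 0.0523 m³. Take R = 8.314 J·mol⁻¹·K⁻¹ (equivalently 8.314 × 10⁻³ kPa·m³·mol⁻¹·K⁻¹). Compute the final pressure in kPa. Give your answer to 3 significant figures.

Isothermal, so P V is constant: T₂ = T₁; V₂ = V₁·(P₁/P₂) = 0.02211 m³.
Adiabatic (γ = 5/3), T V^(γ−1) and P V^γ constant: T₃ = T₂·(V₂/V₃)^(γ−1) = 290.1 K; P₃ = P₂·(V₂/V₃)^γ = 7.310 kPa.

P₃ ≈ 7.31 kPa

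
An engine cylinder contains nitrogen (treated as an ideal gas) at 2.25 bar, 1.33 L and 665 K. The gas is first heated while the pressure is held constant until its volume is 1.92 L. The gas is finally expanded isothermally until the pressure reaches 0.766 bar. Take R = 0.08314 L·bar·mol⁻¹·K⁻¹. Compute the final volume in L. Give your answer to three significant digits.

P constant ⇒ V ∝ T: P₂ = P₁; T₂ = T₁·(V₂/V₁) = 960.0 K.
Isothermal, so P V is constant: T₃ = T₂; V₃ = V₂·(P₂/P₃) = 5.640 L.

V₃ ≈ 5.64 L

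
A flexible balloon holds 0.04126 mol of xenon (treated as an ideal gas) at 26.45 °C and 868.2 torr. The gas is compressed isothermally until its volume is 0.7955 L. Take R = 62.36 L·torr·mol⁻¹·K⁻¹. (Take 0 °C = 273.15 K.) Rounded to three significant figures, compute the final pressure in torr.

P₂ ≈ 969 torr

Convert: T₁ = 299.6 K.
From PV = nRT: V₁ = nRT₁/P₁ = 0.8879 L.
T constant ⇒ Boyle's law P V = const: T₂ = T₁; P₂ = P₁·(V₁/V₂) = 969.0 torr.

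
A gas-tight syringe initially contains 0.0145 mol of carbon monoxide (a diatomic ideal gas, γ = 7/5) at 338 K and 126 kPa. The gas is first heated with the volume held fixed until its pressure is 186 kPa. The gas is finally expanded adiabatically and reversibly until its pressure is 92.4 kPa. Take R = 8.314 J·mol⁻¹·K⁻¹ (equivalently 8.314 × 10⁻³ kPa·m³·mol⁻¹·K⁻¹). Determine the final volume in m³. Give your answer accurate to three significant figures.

V₃ ≈ 0.000533 m³

From PV = nRT: V₁ = nRT₁/P₁ = 0.0003234 m³.
V constant ⇒ P ∝ T: V₂ = V₁; T₂ = T₁·(P₂/P₁) = 499.0 K.
Reversible adiabatic, γ = 7/5: T₃ = T₂·(P₃/P₂)^((γ−1)/γ) = 408.6 K; V₃ = V₂·(P₂/P₃)^(1/γ) = 0.0005330 m³.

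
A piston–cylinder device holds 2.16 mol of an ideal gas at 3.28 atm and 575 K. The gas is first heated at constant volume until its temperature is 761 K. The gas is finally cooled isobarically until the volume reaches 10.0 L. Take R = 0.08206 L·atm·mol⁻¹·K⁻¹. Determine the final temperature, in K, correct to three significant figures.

T₃ ≈ 245 K

From PV = nRT: V₁ = nRT₁/P₁ = 31.07 L.
V constant ⇒ P ∝ T: V₂ = V₁; P₂ = P₁·(T₂/T₁) = 4.341 atm.
P constant ⇒ V ∝ T: P₃ = P₂; T₃ = T₂·(V₃/V₂) = 244.9 K.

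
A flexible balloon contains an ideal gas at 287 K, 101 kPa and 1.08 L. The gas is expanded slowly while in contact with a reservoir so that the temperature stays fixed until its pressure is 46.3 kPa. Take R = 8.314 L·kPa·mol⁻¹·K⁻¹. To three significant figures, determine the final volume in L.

V₂ ≈ 2.36 L

T constant ⇒ Boyle's law P V = const: T₂ = T₁; V₂ = V₁·(P₁/P₂) = 2.356 L.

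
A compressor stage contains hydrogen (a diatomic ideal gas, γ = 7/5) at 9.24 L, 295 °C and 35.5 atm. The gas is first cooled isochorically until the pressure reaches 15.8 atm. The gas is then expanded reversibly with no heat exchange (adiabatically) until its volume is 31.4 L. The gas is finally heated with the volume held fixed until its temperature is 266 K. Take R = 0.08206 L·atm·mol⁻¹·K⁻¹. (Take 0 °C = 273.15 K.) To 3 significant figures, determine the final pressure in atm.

P₄ ≈ 4.89 atm

Convert: T₁ = 568.1 K.
Isochoric, so P/T is constant: V₂ = V₁; T₂ = T₁·(P₂/P₁) = 252.9 K.
Reversible adiabatic, γ = 7/5: T₃ = T₂·(V₂/V₃)^(γ−1) = 155.0 K; P₃ = P₂·(V₂/V₃)^γ = 2.850 atm.
Isochoric, so P/T is constant: V₄ = V₃; P₄ = P₃·(T₄/T₃) = 4.891 atm.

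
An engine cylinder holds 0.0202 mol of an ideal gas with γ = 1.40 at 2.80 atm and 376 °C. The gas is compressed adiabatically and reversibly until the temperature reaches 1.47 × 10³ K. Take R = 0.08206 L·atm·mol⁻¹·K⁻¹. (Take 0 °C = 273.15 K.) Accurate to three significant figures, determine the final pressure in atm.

Convert: T₁ = 649.1 K.
From PV = nRT: V₁ = nRT₁/P₁ = 0.3843 L.
Adiabatic (γ = 1.40), T V^(γ−1) and P V^γ constant: P₂ = P₁·(T₂/T₁)^(γ/(γ−1)) = 48.93 atm; V₂ = V₁·(T₁/T₂)^(1/(γ−1)) = 0.04980 L.

P₂ ≈ 48.9 atm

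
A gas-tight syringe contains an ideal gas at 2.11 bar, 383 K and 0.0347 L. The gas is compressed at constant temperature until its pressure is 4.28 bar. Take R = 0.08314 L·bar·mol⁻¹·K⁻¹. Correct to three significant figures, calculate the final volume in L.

V₂ ≈ 0.0171 L

Isothermal, so P V is constant: T₂ = T₁; V₂ = V₁·(P₁/P₂) = 0.01711 L.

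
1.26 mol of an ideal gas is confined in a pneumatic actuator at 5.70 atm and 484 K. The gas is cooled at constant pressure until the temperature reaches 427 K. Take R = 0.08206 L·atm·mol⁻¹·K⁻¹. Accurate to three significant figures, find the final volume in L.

V₂ ≈ 7.75 L

From PV = nRT: V₁ = nRT₁/P₁ = 8.780 L.
P constant ⇒ V ∝ T: P₂ = P₁; V₂ = V₁·(T₂/T₁) = 7.746 L.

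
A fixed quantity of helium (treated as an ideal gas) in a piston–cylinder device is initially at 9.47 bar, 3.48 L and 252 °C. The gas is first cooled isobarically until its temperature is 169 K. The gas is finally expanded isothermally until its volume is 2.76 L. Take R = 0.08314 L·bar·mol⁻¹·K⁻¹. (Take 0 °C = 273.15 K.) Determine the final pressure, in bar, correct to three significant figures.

P₃ ≈ 3.84 bar

Convert: T₁ = 525.1 K.
Isobaric, so V/T is constant: P₂ = P₁; V₂ = V₁·(T₂/T₁) = 1.120 L.
Isothermal, so P V is constant: T₃ = T₂; P₃ = P₂·(V₂/V₃) = 3.843 bar.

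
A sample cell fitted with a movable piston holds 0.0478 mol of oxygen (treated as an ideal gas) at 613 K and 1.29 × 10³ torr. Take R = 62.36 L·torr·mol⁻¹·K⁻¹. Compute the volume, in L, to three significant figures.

V ≈ 1.42 L

PV = nRT ⇒ V = nRT/P = (0.0478 × 62.36 × 613) / 1.29e+03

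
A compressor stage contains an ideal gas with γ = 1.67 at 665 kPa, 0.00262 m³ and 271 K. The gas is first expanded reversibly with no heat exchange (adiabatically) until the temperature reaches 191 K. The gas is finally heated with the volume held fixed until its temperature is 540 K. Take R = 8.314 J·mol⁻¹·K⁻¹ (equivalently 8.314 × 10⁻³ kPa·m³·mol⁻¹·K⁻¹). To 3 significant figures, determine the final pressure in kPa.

P₃ ≈ 786 kPa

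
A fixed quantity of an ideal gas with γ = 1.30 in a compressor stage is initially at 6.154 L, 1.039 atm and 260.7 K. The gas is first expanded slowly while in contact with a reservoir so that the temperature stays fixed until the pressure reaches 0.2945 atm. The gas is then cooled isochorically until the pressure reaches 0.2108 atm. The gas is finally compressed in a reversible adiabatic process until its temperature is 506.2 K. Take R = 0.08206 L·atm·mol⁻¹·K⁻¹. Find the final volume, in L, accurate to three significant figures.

V₄ ≈ 0.780 L

T constant ⇒ Boyle's law P V = const: T₂ = T₁; V₂ = V₁·(P₁/P₂) = 21.71 L.
Isochoric, so P/T is constant: V₃ = V₂; T₃ = T₂·(P₃/P₂) = 186.6 K.
Adiabatic (γ = 1.30), T V^(γ−1) and P V^γ constant: P₄ = P₃·(T₄/T₃)^(γ/(γ−1)) = 15.92 atm; V₄ = V₃·(T₃/T₄)^(1/(γ−1)) = 0.7799 L.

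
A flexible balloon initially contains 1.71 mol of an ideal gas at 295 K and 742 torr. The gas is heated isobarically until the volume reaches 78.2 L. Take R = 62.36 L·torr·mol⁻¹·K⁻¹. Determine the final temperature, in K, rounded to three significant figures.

T₂ ≈ 544 K

From PV = nRT: V₁ = nRT₁/P₁ = 42.40 L.
P constant ⇒ V ∝ T: P₂ = P₁; T₂ = T₁·(V₂/V₁) = 544.1 K.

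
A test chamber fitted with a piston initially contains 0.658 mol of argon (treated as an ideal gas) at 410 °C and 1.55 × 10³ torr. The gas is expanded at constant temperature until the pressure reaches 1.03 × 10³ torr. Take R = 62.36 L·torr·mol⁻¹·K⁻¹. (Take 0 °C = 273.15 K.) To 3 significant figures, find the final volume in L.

V₂ ≈ 27.2 L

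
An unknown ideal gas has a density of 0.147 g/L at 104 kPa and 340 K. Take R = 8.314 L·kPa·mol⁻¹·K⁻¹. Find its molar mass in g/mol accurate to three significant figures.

ρ = PM/(RT) ⇒ M = ρRT/P = (0.147 × 8.314 × 340.0) / 104

M ≈ 4.00 g/mol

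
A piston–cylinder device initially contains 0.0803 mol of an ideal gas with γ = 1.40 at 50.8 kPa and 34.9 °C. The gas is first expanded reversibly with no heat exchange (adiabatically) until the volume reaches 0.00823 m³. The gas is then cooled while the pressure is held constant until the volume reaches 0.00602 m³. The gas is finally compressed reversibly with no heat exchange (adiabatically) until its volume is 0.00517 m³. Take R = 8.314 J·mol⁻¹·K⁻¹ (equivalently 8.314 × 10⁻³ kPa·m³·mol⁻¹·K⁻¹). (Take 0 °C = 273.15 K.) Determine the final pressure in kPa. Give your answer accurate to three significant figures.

P₄ ≈ 23.3 kPa

Convert: T₁ = 308.0 K.
From PV = nRT: V₁ = nRT₁/P₁ = 0.004048 m³.
Adiabatic (γ = 1.40), T V^(γ−1) and P V^γ constant: T₂ = T₁·(V₁/V₂)^(γ−1) = 231.9 K; P₂ = P₁·(V₁/V₂)^γ = 18.81 kPa.
P constant ⇒ V ∝ T: P₃ = P₂; T₃ = T₂·(V₃/V₂) = 169.7 K.
Adiabatic (γ = 1.40), T V^(γ−1) and P V^γ constant: T₄ = T₃·(V₃/V₄)^(γ−1) = 180.3 K; P₄ = P₃·(V₃/V₄)^γ = 23.28 kPa.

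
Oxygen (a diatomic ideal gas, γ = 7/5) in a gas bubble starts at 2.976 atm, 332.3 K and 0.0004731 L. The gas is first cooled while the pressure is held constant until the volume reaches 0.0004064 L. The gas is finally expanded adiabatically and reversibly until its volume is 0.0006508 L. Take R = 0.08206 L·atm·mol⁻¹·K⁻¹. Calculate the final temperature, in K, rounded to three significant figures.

T₃ ≈ 236 K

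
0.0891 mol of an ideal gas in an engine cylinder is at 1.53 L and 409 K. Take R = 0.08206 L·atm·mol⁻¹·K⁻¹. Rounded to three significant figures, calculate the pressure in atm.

PV = nRT ⇒ P = nRT/V = (0.0891 × 0.08206 × 409) / 1.53

P ≈ 1.95 atm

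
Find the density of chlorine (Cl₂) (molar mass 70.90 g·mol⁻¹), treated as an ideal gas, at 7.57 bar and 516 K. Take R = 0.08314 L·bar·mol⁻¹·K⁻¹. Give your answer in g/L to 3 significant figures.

ρ = PM/(RT) = (7.57 × 70.90) / (0.08314 × 516.0)

ρ ≈ 12.5 g/L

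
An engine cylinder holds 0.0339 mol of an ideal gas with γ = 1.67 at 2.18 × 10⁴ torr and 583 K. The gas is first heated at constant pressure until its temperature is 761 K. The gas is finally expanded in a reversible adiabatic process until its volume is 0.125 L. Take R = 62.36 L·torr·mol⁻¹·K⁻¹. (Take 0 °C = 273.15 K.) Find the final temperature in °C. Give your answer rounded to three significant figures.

T₃ ≈ 261 °C

From PV = nRT: V₁ = nRT₁/P₁ = 0.05654 L.
Isobaric, so V/T is constant: P₂ = P₁; V₂ = V₁·(T₂/T₁) = 0.07380 L.
Reversible adiabatic, γ = 1.67: T₃ = T₂·(V₂/V₃)^(γ−1) = 534.6 K; P₃ = P₂·(V₂/V₃)^γ = 9041 torr.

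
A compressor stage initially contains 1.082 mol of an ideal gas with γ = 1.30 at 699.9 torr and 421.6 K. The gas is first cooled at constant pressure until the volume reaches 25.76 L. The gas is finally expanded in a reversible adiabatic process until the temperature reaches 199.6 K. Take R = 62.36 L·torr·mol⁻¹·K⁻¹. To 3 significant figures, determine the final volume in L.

V₃ ≈ 68.1 L

From PV = nRT: V₁ = nRT₁/P₁ = 40.64 L.
Isobaric, so V/T is constant: P₂ = P₁; T₂ = T₁·(V₂/V₁) = 267.2 K.
Adiabatic (γ = 1.30), T V^(γ−1) and P V^γ constant: P₃ = P₂·(T₃/T₂)^(γ/(γ−1)) = 197.7 torr; V₃ = V₂·(T₂/T₃)^(1/(γ−1)) = 68.11 L.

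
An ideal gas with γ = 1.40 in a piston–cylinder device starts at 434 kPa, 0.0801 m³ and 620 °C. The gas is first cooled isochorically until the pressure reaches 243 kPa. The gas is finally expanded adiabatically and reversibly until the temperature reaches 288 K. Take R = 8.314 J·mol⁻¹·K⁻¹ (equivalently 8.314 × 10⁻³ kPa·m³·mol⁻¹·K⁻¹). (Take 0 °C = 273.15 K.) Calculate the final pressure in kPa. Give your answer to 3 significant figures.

P₃ ≈ 35.2 kPa

Convert: T₁ = 893.1 K.
V constant ⇒ P ∝ T: V₂ = V₁; T₂ = T₁·(P₂/P₁) = 500.1 K.
Adiabatic (γ = 1.40), T V^(γ−1) and P V^γ constant: P₃ = P₂·(T₃/T₂)^(γ/(γ−1)) = 35.22 kPa; V₃ = V₂·(T₂/T₃)^(1/(γ−1)) = 0.3182 m³.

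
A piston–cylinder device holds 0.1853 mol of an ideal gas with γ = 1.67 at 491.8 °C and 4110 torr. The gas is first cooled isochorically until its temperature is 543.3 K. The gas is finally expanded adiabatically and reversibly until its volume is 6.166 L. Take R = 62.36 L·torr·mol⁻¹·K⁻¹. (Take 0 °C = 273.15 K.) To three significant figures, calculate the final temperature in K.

Convert: T₁ = 765.0 K.
From PV = nRT: V₁ = nRT₁/P₁ = 2.151 L.
Isochoric, so P/T is constant: V₂ = V₁; P₂ = P₁·(T₂/T₁) = 2919 torr.
Reversible adiabatic, γ = 1.67: T₃ = T₂·(V₂/V₃)^(γ−1) = 268.3 K; P₃ = P₂·(V₂/V₃)^γ = 502.7 torr.

T₃ ≈ 268 K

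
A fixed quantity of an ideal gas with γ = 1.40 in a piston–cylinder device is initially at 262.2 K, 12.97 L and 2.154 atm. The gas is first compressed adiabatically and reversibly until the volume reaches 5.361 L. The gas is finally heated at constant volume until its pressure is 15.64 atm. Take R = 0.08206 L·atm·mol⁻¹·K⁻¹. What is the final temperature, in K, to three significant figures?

T₃ ≈ 787 K

Reversible adiabatic, γ = 1.40: T₂ = T₁·(V₁/V₂)^(γ−1) = 373.3 K; P₂ = P₁·(V₁/V₂)^γ = 7.420 atm.
V constant ⇒ P ∝ T: V₃ = V₂; T₃ = T₂·(P₃/P₂) = 786.9 K.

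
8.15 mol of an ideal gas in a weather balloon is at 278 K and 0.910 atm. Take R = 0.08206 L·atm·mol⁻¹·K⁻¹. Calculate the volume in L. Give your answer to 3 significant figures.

PV = nRT ⇒ V = nRT/P = (8.15 × 0.08206 × 278) / 0.910

V ≈ 204 L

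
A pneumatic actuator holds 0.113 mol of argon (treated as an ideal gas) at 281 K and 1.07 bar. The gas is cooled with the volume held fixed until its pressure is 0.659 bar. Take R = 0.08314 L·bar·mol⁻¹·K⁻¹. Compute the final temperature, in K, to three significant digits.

From PV = nRT: V₁ = nRT₁/P₁ = 2.467 L.
V constant ⇒ P ∝ T: V₂ = V₁; T₂ = T₁·(P₂/P₁) = 173.1 K.

T₂ ≈ 173 K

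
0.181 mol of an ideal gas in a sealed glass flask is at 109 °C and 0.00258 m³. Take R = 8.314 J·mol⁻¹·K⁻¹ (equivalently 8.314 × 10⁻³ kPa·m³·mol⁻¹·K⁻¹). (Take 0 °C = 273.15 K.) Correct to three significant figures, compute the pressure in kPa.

Convert: T = 382.15 K.
PV = nRT ⇒ P = nRT/V = (0.181 × 8.314 × 10⁻³ × 382.15) / 0.00258

P ≈ 223 kPa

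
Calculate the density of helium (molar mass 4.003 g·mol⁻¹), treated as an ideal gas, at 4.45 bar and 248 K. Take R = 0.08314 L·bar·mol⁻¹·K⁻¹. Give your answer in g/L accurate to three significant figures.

ρ ≈ 0.864 g/L

ρ = PM/(RT) = (4.45 × 4.003) / (0.08314 × 248.0)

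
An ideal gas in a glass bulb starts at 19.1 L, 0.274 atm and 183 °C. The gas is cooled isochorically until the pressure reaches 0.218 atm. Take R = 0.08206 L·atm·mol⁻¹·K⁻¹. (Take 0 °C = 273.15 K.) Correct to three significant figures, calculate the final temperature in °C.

T₂ ≈ 89.8 °C

Convert: T₁ = 456.1 K.
Isochoric, so P/T is constant: V₂ = V₁; T₂ = T₁·(P₂/P₁) = 362.9 K.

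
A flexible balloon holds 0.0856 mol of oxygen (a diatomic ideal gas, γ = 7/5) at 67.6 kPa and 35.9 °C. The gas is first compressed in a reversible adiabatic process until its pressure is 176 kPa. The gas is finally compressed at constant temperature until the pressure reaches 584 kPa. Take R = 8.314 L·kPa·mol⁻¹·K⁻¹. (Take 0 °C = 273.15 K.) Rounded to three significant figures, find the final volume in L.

V₃ ≈ 0.495 L

Convert: T₁ = 309.0 K.
From PV = nRT: V₁ = nRT₁/P₁ = 3.254 L.
Adiabatic (γ = 7/5), T V^(γ−1) and P V^γ constant: T₂ = T₁·(P₂/P₁)^((γ−1)/γ) = 406.2 K; V₂ = V₁·(P₁/P₂)^(1/γ) = 1.643 L.
Isothermal, so P V is constant: T₃ = T₂; V₃ = V₂·(P₂/P₃) = 0.4950 L.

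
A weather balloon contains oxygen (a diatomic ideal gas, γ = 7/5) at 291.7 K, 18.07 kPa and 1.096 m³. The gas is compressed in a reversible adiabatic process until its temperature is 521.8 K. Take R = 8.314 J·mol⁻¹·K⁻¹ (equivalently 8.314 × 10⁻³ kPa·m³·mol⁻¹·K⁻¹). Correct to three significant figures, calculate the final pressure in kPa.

P₂ ≈ 138 kPa

Adiabatic (γ = 7/5), T V^(γ−1) and P V^γ constant: P₂ = P₁·(T₂/T₁)^(γ/(γ−1)) = 138.3 kPa; V₂ = V₁·(T₁/T₂)^(1/(γ−1)) = 0.2561 m³.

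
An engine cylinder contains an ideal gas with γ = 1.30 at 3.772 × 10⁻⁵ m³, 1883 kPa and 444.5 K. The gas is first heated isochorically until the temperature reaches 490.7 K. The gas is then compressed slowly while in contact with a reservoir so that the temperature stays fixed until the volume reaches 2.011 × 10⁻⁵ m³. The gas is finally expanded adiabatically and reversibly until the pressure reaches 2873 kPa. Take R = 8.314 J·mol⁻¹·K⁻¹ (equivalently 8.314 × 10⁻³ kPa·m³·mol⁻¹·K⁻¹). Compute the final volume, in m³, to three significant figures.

Isochoric, so P/T is constant: V₂ = V₁; P₂ = P₁·(T₂/T₁) = 2079 kPa.
Isothermal, so P V is constant: T₃ = T₂; P₃ = P₂·(V₂/V₃) = 3899 kPa.
Adiabatic (γ = 1.30), T V^(γ−1) and P V^γ constant: T₄ = T₃·(P₄/P₃)^((γ−1)/γ) = 457.3 K; V₄ = V₃·(P₃/P₄)^(1/γ) = 2.543e-05 m³.

V₄ ≈ 2.54e-05 m³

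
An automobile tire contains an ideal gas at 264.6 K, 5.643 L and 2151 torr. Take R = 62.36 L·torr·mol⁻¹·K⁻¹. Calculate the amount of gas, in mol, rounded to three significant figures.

PV = nRT ⇒ n = PV/(RT) = (2151 × 5.643) / (62.36 × 264.6)

n ≈ 0.736 mol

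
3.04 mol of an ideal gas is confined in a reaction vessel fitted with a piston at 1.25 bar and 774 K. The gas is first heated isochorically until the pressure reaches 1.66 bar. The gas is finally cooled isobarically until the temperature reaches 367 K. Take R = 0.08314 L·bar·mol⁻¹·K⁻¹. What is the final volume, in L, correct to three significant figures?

V₃ ≈ 55.9 L

From PV = nRT: V₁ = nRT₁/P₁ = 156.5 L.
Isochoric, so P/T is constant: V₂ = V₁; T₂ = T₁·(P₂/P₁) = 1028 K.
Isobaric, so V/T is constant: P₃ = P₂; V₃ = V₂·(T₃/T₂) = 55.88 L.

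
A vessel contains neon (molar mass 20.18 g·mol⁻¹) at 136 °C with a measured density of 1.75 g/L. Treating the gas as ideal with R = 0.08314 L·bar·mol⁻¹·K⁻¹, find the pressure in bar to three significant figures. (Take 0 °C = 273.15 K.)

P ≈ 2.95 bar

ρ = PM/(RT) ⇒ P = ρRT/M = (1.75 × 0.08314 × 409.1) / 20.18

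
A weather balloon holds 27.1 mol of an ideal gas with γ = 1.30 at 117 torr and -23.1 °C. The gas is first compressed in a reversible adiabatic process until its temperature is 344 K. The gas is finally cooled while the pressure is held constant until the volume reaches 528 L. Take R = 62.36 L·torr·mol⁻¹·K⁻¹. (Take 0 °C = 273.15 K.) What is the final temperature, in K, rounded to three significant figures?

Convert: T₁ = 250.0 K.
From PV = nRT: V₁ = nRT₁/P₁ = 3612 L.
Reversible adiabatic, γ = 1.30: P₂ = P₁·(T₂/T₁)^(γ/(γ−1)) = 466.1 torr; V₂ = V₁·(T₁/T₂)^(1/(γ−1)) = 1247 L.
Isobaric, so V/T is constant: P₃ = P₂; T₃ = T₂·(V₃/V₂) = 145.6 K.

T₃ ≈ 146 K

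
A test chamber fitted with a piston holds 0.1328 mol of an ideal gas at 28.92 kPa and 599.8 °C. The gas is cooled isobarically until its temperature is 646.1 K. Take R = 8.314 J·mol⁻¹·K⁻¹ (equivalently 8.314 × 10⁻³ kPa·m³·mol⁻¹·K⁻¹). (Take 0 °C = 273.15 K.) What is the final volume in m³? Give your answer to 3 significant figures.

V₂ ≈ 0.0247 m³

Convert: T₁ = 872.9 K.
From PV = nRT: V₁ = nRT₁/P₁ = 0.03333 m³.
P constant ⇒ V ∝ T: P₂ = P₁; V₂ = V₁·(T₂/T₁) = 0.02467 m³.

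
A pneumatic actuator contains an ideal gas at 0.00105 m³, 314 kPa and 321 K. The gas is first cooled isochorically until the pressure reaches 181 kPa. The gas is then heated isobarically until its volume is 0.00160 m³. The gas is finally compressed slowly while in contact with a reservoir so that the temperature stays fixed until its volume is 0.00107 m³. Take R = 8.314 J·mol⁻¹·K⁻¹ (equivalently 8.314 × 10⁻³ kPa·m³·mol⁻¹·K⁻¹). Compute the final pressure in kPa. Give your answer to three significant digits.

P₄ ≈ 271 kPa

V constant ⇒ P ∝ T: V₂ = V₁; T₂ = T₁·(P₂/P₁) = 185.0 K.
Isobaric, so V/T is constant: P₃ = P₂; T₃ = T₂·(V₃/V₂) = 282.0 K.
T constant ⇒ Boyle's law P V = const: T₄ = T₃; P₄ = P₃·(V₃/V₄) = 270.7 kPa.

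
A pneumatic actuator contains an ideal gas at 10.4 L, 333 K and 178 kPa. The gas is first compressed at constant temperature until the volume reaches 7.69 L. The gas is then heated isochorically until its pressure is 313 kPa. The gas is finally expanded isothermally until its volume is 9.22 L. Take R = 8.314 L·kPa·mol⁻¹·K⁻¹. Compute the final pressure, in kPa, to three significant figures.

T constant ⇒ Boyle's law P V = const: T₂ = T₁; P₂ = P₁·(V₁/V₂) = 240.7 kPa.
Isochoric, so P/T is constant: V₃ = V₂; T₃ = T₂·(P₃/P₂) = 433.0 K.
T constant ⇒ Boyle's law P V = const: T₄ = T₃; P₄ = P₃·(V₃/V₄) = 261.1 kPa.

P₄ ≈ 261 kPa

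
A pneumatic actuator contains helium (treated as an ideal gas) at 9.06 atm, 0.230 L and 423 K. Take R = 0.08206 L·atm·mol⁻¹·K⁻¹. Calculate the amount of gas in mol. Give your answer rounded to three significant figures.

PV = nRT ⇒ n = PV/(RT) = (9.06 × 0.230) / (0.08206 × 423)

n ≈ 0.0600 mol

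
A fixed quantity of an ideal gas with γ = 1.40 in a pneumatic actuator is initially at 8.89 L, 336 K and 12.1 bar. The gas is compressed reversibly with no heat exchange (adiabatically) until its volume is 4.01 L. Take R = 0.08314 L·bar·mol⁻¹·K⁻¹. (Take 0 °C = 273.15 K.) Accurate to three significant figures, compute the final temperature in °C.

Adiabatic (γ = 1.40), T V^(γ−1) and P V^γ constant: T₂ = T₁·(V₁/V₂)^(γ−1) = 462.0 K; P₂ = P₁·(V₁/V₂)^γ = 36.88 bar.

T₂ ≈ 189 °C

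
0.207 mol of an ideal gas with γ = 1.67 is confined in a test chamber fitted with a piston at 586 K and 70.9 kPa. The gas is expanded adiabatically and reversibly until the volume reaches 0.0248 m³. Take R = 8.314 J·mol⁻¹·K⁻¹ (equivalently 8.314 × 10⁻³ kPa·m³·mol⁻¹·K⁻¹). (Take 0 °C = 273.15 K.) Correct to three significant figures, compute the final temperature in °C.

From PV = nRT: V₁ = nRT₁/P₁ = 0.01422 m³.
Reversible adiabatic, γ = 1.67: T₂ = T₁·(V₁/V₂)^(γ−1) = 403.8 K; P₂ = P₁·(V₁/V₂)^γ = 28.02 kPa.

T₂ ≈ 131 °C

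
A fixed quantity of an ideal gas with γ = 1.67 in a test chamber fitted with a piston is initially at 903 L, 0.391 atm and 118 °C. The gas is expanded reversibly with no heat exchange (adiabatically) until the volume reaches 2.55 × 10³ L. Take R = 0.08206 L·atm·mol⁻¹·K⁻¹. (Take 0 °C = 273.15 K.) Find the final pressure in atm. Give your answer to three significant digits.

P₂ ≈ 0.0691 atm

Convert: T₁ = 391.1 K.
Reversible adiabatic, γ = 1.67: T₂ = T₁·(V₁/V₂)^(γ−1) = 195.1 K; P₂ = P₁·(V₁/V₂)^γ = 0.06906 atm.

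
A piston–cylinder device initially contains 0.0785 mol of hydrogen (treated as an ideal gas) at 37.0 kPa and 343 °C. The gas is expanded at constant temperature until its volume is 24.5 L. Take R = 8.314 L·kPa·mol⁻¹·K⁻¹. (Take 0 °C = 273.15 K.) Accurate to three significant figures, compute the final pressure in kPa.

Convert: T₁ = 616.1 K.
From PV = nRT: V₁ = nRT₁/P₁ = 10.87 L.
Isothermal, so P V is constant: T₂ = T₁; P₂ = P₁·(V₁/V₂) = 16.41 kPa.

P₂ ≈ 16.4 kPa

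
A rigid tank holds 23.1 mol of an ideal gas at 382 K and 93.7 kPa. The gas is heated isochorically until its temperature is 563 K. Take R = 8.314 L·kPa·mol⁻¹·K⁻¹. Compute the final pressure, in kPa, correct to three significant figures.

P₂ ≈ 138 kPa

From PV = nRT: V₁ = nRT₁/P₁ = 783.0 L.
Isochoric, so P/T is constant: V₂ = V₁; P₂ = P₁·(T₂/T₁) = 138.1 kPa.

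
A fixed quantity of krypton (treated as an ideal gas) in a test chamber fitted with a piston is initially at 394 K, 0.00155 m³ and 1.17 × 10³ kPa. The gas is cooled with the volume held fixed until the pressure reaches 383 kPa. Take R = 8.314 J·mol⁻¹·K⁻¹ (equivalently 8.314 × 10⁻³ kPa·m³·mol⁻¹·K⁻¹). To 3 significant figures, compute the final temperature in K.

Isochoric, so P/T is constant: V₂ = V₁; T₂ = T₁·(P₂/P₁) = 129.0 K.

T₂ ≈ 129 K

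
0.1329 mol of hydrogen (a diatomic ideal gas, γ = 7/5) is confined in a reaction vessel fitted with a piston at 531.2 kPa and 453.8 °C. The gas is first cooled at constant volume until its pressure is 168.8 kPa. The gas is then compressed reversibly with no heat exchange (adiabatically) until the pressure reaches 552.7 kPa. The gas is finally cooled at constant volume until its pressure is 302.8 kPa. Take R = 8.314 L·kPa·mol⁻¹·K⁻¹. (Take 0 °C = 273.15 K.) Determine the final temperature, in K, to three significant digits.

Convert: T₁ = 727.0 K.
From PV = nRT: V₁ = nRT₁/P₁ = 1.512 L.
V constant ⇒ P ∝ T: V₂ = V₁; T₂ = T₁·(P₂/P₁) = 231.0 K.
Reversible adiabatic, γ = 7/5: T₃ = T₂·(P₃/P₂)^((γ−1)/γ) = 324.2 K; V₃ = V₂·(P₂/P₃)^(1/γ) = 0.6481 L.
V constant ⇒ P ∝ T: V₄ = V₃; T₄ = T₃·(P₄/P₃) = 177.6 K.

T₄ ≈ 178 K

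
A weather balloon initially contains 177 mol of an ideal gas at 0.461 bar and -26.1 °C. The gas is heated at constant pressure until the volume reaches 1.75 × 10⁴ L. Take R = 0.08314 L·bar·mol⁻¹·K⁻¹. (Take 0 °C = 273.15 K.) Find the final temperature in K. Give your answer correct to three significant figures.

T₂ ≈ 548 K

Convert: T₁ = 247.0 K.
From PV = nRT: V₁ = nRT₁/P₁ = 7886 L.
P constant ⇒ V ∝ T: P₂ = P₁; T₂ = T₁·(V₂/V₁) = 548.2 K.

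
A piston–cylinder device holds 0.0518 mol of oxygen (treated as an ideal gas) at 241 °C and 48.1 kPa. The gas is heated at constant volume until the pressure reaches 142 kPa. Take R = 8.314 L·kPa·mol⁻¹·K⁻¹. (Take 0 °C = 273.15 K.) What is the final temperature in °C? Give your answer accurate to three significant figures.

Convert: T₁ = 514.1 K.
From PV = nRT: V₁ = nRT₁/P₁ = 4.603 L.
V constant ⇒ P ∝ T: V₂ = V₁; T₂ = T₁·(P₂/P₁) = 1518 K.

T₂ ≈ 1.24e+03 °C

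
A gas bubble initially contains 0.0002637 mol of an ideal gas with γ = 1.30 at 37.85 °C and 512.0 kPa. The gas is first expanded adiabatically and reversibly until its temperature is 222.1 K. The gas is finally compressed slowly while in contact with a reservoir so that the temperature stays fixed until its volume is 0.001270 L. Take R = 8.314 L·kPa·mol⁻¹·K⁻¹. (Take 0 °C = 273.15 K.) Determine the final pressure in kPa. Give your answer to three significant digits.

Convert: T₁ = 311.0 K.
From PV = nRT: V₁ = nRT₁/P₁ = 0.001332 L.
Reversible adiabatic, γ = 1.30: P₂ = P₁·(T₂/T₁)^(γ/(γ−1)) = 119.0 kPa; V₂ = V₁·(T₁/T₂)^(1/(γ−1)) = 0.004091 L.
T constant ⇒ Boyle's law P V = const: T₃ = T₂; P₃ = P₂·(V₂/V₃) = 383.4 kPa.

P₃ ≈ 383 kPa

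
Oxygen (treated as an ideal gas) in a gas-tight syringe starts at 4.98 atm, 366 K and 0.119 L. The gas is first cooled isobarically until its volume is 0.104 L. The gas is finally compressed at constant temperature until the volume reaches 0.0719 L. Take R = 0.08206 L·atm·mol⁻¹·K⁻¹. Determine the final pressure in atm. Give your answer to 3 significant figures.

P₃ ≈ 7.20 atm

P constant ⇒ V ∝ T: P₂ = P₁; T₂ = T₁·(V₂/V₁) = 319.9 K.
Isothermal, so P V is constant: T₃ = T₂; P₃ = P₂·(V₂/V₃) = 7.203 atm.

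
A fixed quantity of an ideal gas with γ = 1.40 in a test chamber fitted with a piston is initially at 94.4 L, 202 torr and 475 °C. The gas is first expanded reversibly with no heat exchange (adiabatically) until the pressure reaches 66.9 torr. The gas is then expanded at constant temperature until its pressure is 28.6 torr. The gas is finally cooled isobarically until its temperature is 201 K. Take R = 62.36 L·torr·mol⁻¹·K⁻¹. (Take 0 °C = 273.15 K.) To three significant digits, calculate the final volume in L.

V₄ ≈ 179 L

Convert: T₁ = 748.1 K.
Adiabatic (γ = 1.40), T V^(γ−1) and P V^γ constant: T₂ = T₁·(P₂/P₁)^((γ−1)/γ) = 545.6 K; V₂ = V₁·(P₁/P₂)^(1/γ) = 207.9 L.
Isothermal, so P V is constant: T₃ = T₂; V₃ = V₂·(P₂/P₃) = 486.2 L.
Isobaric, so V/T is constant: P₄ = P₃; V₄ = V₃·(T₄/T₃) = 179.1 L.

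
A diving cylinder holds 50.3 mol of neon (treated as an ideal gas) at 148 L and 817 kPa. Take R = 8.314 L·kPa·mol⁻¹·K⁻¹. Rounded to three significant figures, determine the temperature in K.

T ≈ 289 K

PV = nRT ⇒ T = PV/(nR) = (817 × 148) / (50.3 × 8.314)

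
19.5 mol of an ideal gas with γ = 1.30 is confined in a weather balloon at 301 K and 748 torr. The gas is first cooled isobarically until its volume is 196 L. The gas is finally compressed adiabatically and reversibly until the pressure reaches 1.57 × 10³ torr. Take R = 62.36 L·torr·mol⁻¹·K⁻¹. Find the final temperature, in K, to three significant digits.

T₃ ≈ 143 K

From PV = nRT: V₁ = nRT₁/P₁ = 489.3 L.
Isobaric, so V/T is constant: P₂ = P₁; T₂ = T₁·(V₂/V₁) = 120.6 K.
Reversible adiabatic, γ = 1.30: T₃ = T₂·(P₃/P₂)^((γ−1)/γ) = 143.1 K; V₃ = V₂·(P₂/P₃)^(1/γ) = 110.8 L.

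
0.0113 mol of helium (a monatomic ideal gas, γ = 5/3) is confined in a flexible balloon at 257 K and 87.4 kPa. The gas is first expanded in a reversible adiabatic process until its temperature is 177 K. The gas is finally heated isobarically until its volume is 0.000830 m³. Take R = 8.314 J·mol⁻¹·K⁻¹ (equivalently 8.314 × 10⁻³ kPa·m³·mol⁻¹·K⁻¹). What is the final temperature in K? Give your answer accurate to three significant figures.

T₃ ≈ 304 K

From PV = nRT: V₁ = nRT₁/P₁ = 0.0002763 m³.
Reversible adiabatic, γ = 5/3: P₂ = P₁·(T₂/T₁)^(γ/(γ−1)) = 34.40 kPa; V₂ = V₁·(T₁/T₂)^(1/(γ−1)) = 0.0004833 m³.
P constant ⇒ V ∝ T: P₃ = P₂; T₃ = T₂·(V₃/V₂) = 303.9 K.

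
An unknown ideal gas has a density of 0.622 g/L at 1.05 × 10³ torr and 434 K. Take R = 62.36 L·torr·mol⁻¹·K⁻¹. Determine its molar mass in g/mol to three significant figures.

M ≈ 16.0 g/mol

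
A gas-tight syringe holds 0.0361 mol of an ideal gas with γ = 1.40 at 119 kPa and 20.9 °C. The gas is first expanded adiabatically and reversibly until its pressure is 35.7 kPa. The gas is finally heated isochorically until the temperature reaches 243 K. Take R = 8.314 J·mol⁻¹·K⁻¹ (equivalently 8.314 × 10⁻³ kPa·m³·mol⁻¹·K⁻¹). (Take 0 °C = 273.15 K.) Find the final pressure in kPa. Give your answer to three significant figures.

P₃ ≈ 41.6 kPa

Convert: T₁ = 294.0 K.
From PV = nRT: V₁ = nRT₁/P₁ = 0.0007416 m³.
Reversible adiabatic, γ = 1.40: T₂ = T₁·(P₂/P₁)^((γ−1)/γ) = 208.5 K; V₂ = V₁·(P₁/P₂)^(1/γ) = 0.001753 m³.
V constant ⇒ P ∝ T: V₃ = V₂; P₃ = P₂·(T₃/T₂) = 41.61 kPa.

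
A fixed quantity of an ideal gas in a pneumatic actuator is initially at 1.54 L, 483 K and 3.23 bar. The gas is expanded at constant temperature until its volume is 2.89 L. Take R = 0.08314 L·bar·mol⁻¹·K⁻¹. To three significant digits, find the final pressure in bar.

P₂ ≈ 1.72 bar

Isothermal, so P V is constant: T₂ = T₁; P₂ = P₁·(V₁/V₂) = 1.721 bar.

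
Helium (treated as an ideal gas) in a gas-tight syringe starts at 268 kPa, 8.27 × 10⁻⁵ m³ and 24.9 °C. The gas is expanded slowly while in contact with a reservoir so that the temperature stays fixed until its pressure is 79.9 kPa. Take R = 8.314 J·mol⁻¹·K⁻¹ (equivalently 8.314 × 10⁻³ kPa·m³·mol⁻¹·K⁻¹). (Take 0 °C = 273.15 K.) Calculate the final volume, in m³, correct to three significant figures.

V₂ ≈ 0.000277 m³

Convert: T₁ = 298.0 K.
Isothermal, so P V is constant: T₂ = T₁; V₂ = V₁·(P₁/P₂) = 0.0002774 m³.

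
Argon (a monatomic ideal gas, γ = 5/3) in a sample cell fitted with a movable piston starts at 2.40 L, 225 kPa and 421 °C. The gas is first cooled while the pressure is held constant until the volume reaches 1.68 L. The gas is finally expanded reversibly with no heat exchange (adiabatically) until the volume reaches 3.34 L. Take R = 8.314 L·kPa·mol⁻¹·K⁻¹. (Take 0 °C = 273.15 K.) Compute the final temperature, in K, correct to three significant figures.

Convert: T₁ = 694.1 K.
Isobaric, so V/T is constant: P₂ = P₁; T₂ = T₁·(V₂/V₁) = 485.9 K.
Adiabatic (γ = 5/3), T V^(γ−1) and P V^γ constant: T₃ = T₂·(V₂/V₃)^(γ−1) = 307.3 K; P₃ = P₂·(V₂/V₃)^γ = 71.58 kPa.

T₃ ≈ 307 K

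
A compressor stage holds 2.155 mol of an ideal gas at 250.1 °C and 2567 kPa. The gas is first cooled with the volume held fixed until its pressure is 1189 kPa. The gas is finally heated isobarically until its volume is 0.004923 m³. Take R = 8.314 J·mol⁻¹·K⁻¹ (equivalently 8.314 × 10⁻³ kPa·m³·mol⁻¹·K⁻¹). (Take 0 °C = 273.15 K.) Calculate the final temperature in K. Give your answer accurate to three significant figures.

T₃ ≈ 327 K

Convert: T₁ = 523.2 K.
From PV = nRT: V₁ = nRT₁/P₁ = 0.003652 m³.
V constant ⇒ P ∝ T: V₂ = V₁; T₂ = T₁·(P₂/P₁) = 242.4 K.
Isobaric, so V/T is constant: P₃ = P₂; T₃ = T₂·(V₃/V₂) = 326.7 K.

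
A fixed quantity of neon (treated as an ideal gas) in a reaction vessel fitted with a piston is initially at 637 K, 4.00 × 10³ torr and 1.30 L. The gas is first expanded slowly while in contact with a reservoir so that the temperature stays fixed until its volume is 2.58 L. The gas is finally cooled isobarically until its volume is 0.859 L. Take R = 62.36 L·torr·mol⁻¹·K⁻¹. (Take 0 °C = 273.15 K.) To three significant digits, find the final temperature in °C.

T constant ⇒ Boyle's law P V = const: T₂ = T₁; P₂ = P₁·(V₁/V₂) = 2016 torr.
P constant ⇒ V ∝ T: P₃ = P₂; T₃ = T₂·(V₃/V₂) = 212.1 K.

T₃ ≈ -61.1 °C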